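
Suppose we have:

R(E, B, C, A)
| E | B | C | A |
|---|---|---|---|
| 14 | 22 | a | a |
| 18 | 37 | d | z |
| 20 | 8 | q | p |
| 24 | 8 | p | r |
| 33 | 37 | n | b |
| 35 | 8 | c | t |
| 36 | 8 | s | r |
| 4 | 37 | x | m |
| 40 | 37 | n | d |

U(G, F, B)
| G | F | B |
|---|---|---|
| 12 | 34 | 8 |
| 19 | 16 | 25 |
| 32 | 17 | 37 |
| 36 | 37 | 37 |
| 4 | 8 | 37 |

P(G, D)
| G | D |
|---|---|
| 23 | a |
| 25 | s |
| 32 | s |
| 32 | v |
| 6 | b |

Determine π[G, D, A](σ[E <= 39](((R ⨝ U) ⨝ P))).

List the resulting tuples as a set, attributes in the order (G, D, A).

{(32, s, b), (32, s, m), (32, s, z), (32, v, b), (32, v, m), (32, v, z)}

Joining R and U on B yields {(18, 37, d, z, 32, 17), (18, 37, d, z, 36, 37), (18, 37, d, z, 4, 8), (20, 8, q, p, 12, 34), (24, 8, p, r, 12, 34), (33, 37, n, b, 32, 17), (33, 37, n, b, 36, 37), (33, 37, n, b, 4, 8), (35, 8, c, t, 12, 34), (36, 8, s, r, 12, 34), (4, 37, x, m, 32, 17), (4, 37, x, m, 36, 37), (4, 37, x, m, 4, 8), (40, 37, n, d, 32, 17), (40, 37, n, d, 36, 37), (40, 37, n, d, 4, 8)}.
Joining (R ⨝ U) and P on G yields {(18, 37, d, z, 32, 17, s), (18, 37, d, z, 32, 17, v), (33, 37, n, b, 32, 17, s), (33, 37, n, b, 32, 17, v), (4, 37, x, m, 32, 17, s), (4, 37, x, m, 32, 17, v), (40, 37, n, d, 32, 17, s), (40, 37, n, d, 32, 17, v)}.
σ[E <= 39]: keep tuples satisfying E <= 39 → {(18, 37, d, z, 32, 17, s), (18, 37, d, z, 32, 17, v), (33, 37, n, b, 32, 17, s), (33, 37, n, b, 32, 17, v), (4, 37, x, m, 32, 17, s), (4, 37, x, m, 32, 17, v)}
Projecting to G, D, A: {(32, s, b), (32, s, m), (32, s, z), (32, v, b), (32, v, m), (32, v, z)}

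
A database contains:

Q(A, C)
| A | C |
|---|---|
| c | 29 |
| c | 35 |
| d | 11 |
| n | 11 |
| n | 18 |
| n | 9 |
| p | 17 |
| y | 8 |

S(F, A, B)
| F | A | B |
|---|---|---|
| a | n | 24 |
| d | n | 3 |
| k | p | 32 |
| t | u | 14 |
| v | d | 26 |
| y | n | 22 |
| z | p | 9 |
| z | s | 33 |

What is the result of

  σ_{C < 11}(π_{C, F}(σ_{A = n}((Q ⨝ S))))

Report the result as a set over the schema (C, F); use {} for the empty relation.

{(9, a), (9, d), (9, y)}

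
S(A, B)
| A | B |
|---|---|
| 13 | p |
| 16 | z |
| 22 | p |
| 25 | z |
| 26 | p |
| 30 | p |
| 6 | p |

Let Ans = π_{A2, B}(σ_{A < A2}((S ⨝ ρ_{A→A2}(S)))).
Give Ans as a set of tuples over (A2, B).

{(13, p), (22, p), (25, z), (26, p), (30, p)}

ρ[A→A2]: schema becomes (A2, B); tuples unchanged.
Joining S and ρ_{A→A2}(S) on B yields {(13, p, 13), (13, p, 22), (13, p, 26), (13, p, 30), (13, p, 6), (16, z, 16), (16, z, 25), (22, p, 13), (22, p, 22), (22, p, 26), (22, p, 30), (22, p, 6), (25, z, 16), (25, z, 25), (26, p, 13), (26, p, 22), (26, p, 26), (26, p, 30), (26, p, 6), (30, p, 13), (30, p, 22), (30, p, 26), (30, p, 30), (30, p, 6), (6, p, 13), (6, p, 22), (6, p, 26), (6, p, 30), (6, p, 6)}.
Apply σ_{A < A2}; surviving tuples: {(13, p, 22), (13, p, 26), (13, p, 30), (16, z, 25), (22, p, 26), (22, p, 30), (26, p, 30), (6, p, 13), (6, p, 22), (6, p, 26), (6, p, 30)}
Projecting to A2, B (6 duplicate(s) eliminated): {(13, p), (22, p), (25, z), (26, p), (30, p)}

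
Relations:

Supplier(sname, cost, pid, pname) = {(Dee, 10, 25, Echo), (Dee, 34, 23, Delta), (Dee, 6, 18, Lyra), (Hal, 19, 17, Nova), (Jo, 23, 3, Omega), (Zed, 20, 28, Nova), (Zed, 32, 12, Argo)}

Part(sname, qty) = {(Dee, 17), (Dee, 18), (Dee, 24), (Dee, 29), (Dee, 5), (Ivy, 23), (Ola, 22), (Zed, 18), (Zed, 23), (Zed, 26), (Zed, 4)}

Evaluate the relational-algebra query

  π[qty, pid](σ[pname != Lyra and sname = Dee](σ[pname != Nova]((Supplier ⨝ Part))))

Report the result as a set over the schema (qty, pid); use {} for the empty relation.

Natural join on sname: {(Dee, 10, 25, Echo, 17), (Dee, 10, 25, Echo, 18), (Dee, 10, 25, Echo, 24), (Dee, 10, 25, Echo, 29), (Dee, 10, 25, Echo, 5), (Dee, 34, 23, Delta, 17), (Dee, 34, 23, Delta, 18), (Dee, 34, 23, Delta, 24), (Dee, 34, 23, Delta, 29), (Dee, 34, 23, Delta, 5), (Dee, 6, 18, Lyra, 17), (Dee, 6, 18, Lyra, 18), (Dee, 6, 18, Lyra, 24), (Dee, 6, 18, Lyra, 29), (Dee, 6, 18, Lyra, 5), (Zed, 20, 28, Nova, 18), (Zed, 20, 28, Nova, 23), (Zed, 20, 28, Nova, 26), (Zed, 20, 28, Nova, 4), (Zed, 32, 12, Argo, 18), (Zed, 32, 12, Argo, 23), (Zed, 32, 12, Argo, 26), (Zed, 32, 12, Argo, 4)}
σ[pname != Nova]: keep tuples satisfying pname != Nova → {(Dee, 10, 25, Echo, 17), (Dee, 10, 25, Echo, 18), (Dee, 10, 25, Echo, 24), (Dee, 10, 25, Echo, 29), (Dee, 10, 25, Echo, 5), (Dee, 34, 23, Delta, 17), (Dee, 34, 23, Delta, 18), (Dee, 34, 23, Delta, 24), (Dee, 34, 23, Delta, 29), (Dee, 34, 23, Delta, 5), (Dee, 6, 18, Lyra, 17), (Dee, 6, 18, Lyra, 18), (Dee, 6, 18, Lyra, 24), (Dee, 6, 18, Lyra, 29), (Dee, 6, 18, Lyra, 5), (Zed, 32, 12, Argo, 18), (Zed, 32, 12, Argo, 23), (Zed, 32, 12, Argo, 26), (Zed, 32, 12, Argo, 4)}
σ[pname != Lyra and sname = Dee]: keep tuples satisfying pname != Lyra and sname = Dee → {(Dee, 10, 25, Echo, 17), (Dee, 10, 25, Echo, 18), (Dee, 10, 25, Echo, 24), (Dee, 10, 25, Echo, 29), (Dee, 10, 25, Echo, 5), (Dee, 34, 23, Delta, 17), (Dee, 34, 23, Delta, 18), (Dee, 34, 23, Delta, 24), (Dee, 34, 23, Delta, 29), (Dee, 34, 23, Delta, 5)}
π_{qty, pid} gives {(17, 23), (17, 25), (18, 23), (18, 25), (24, 23), (24, 25), (29, 23), (29, 25), (5, 23), (5, 25)}.

{(17, 23), (17, 25), (18, 23), (18, 25), (24, 23), (24, 25), (29, 23), (29, 25), (5, 23), (5, 25)}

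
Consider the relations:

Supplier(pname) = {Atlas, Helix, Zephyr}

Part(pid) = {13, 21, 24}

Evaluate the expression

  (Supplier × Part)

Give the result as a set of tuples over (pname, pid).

{(Atlas, 13), (Atlas, 21), (Atlas, 24), (Helix, 13), (Helix, 21), (Helix, 24), (Zephyr, 13), (Zephyr, 21), (Zephyr, 24)}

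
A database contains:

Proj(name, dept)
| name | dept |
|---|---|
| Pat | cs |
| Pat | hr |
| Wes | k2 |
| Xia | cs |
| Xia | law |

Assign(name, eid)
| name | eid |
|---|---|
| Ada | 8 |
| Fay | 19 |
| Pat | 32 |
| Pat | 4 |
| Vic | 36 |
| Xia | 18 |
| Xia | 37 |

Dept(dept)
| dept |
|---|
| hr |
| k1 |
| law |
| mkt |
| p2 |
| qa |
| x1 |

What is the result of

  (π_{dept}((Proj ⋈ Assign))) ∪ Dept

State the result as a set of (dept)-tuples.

{cs, hr, k1, law, mkt, p2, qa, x1}

Proj ⋈ Assign (natural join on name): {(Pat, cs, 32), (Pat, cs, 4), (Pat, hr, 32), (Pat, hr, 4), (Xia, cs, 18), (Xia, cs, 37), (Xia, law, 18), (Xia, law, 37)}
π_{dept} gives {cs, hr, law} (5 duplicate(s) eliminated).
Set union of the two operands is {cs, hr, k1, law, mkt, p2, qa, x1}.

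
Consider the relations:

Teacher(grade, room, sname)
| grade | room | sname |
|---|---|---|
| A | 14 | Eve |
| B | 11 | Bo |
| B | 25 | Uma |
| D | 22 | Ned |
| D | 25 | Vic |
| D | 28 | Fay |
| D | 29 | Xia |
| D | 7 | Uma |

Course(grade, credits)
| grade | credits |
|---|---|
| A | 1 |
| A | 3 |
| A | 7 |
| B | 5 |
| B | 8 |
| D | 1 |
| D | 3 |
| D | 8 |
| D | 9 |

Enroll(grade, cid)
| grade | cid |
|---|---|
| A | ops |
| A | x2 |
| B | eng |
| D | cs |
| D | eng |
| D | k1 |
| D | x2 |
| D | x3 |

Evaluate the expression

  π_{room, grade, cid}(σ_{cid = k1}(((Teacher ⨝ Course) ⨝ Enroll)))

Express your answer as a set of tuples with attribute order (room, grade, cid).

{(22, D, k1), (25, D, k1), (28, D, k1), (29, D, k1), (7, D, k1)}

Natural join on grade: {(A, 14, Eve, 1), (A, 14, Eve, 3), (A, 14, Eve, 7), (B, 11, Bo, 5), (B, 11, Bo, 8), (B, 25, Uma, 5), (B, 25, Uma, 8), (D, 22, Ned, 1), (D, 22, Ned, 3), (D, 22, Ned, 8), (D, 22, Ned, 9), (D, 25, Vic, 1), (D, 25, Vic, 3), (D, 25, Vic, 8), (D, 25, Vic, 9), (D, 28, Fay, 1), (D, 28, Fay, 3), (D, 28, Fay, 8), (D, 28, Fay, 9), (D, 29, Xia, 1), (D, 29, Xia, 3), (D, 29, Xia, 8), (D, 29, Xia, 9), (D, 7, Uma, 1), (D, 7, Uma, 3), (D, 7, Uma, 8), (D, 7, Uma, 9)}
Natural join on grade: {(A, 14, Eve, 1, ops), (A, 14, Eve, 1, x2), (A, 14, Eve, 3, ops), (A, 14, Eve, 3, x2), (A, 14, Eve, 7, ops), (A, 14, Eve, 7, x2), (B, 11, Bo, 5, eng), (B, 11, Bo, 8, eng), (B, 25, Uma, 5, eng), (B, 25, Uma, 8, eng), (D, 22, Ned, 1, cs), (D, 22, Ned, 1, eng), (D, 22, Ned, 1, k1), (D, 22, Ned, 1, x2), (D, 22, Ned, 1, x3), (D, 22, Ned, 3, cs), (D, 22, Ned, 3, eng), (D, 22, Ned, 3, k1), (D, 22, Ned, 3, x2), (D, 22, Ned, 3, x3), (D, 22, Ned, 8, cs), (D, 22, Ned, 8, eng), (D, 22, Ned, 8, k1), (D, 22, Ned, 8, x2), (D, 22, Ned, 8, x3), (D, 22, Ned, 9, cs), (D, 22, Ned, 9, eng), (D, 22, Ned, 9, k1), (D, 22, Ned, 9, x2), (D, 22, Ned, 9, x3), (D, 25, Vic, 1, cs), (D, 25, Vic, 1, eng), (D, 25, Vic, 1, k1), (D, 25, Vic, 1, x2), (D, 25, Vic, 1, x3), (D, 25, Vic, 3, cs), (D, 25, Vic, 3, eng), (D, 25, Vic, 3, k1), (D, 25, Vic, 3, x2), (D, 25, Vic, 3, x3), (D, 25, Vic, 8, cs), (D, 25, Vic, 8, eng), (D, 25, Vic, 8, k1), (D, 25, Vic, 8, x2), (D, 25, Vic, 8, x3), (D, 25, Vic, 9, cs), (D, 25, Vic, 9, eng), (D, 25, Vic, 9, k1), (D, 25, Vic, 9, x2), (D, 25, Vic, 9, x3), (D, 28, Fay, 1, cs), (D, 28, Fay, 1, eng), (D, 28, Fay, 1, k1), (D, 28, Fay, 1, x2), (D, 28, Fay, 1, x3), (D, 28, Fay, 3, cs), (D, 28, Fay, 3, eng), (D, 28, Fay, 3, k1), (D, 28, Fay, 3, x2), (D, 28, Fay, 3, x3), (D, 28, Fay, 8, cs), (D, 28, Fay, 8, eng), (D, 28, Fay, 8, k1), (D, 28, Fay, 8, x2), (D, 28, Fay, 8, x3), (D, 28, Fay, 9, cs), (D, 28, Fay, 9, eng), (D, 28, Fay, 9, k1), (D, 28, Fay, 9, x2), (D, 28, Fay, 9, x3), (D, 29, Xia, 1, cs), (D, 29, Xia, 1, eng), (D, 29, Xia, 1, k1), (D, 29, Xia, 1, x2), (D, 29, Xia, 1, x3), (D, 29, Xia, 3, cs), (D, 29, Xia, 3, eng), (D, 29, Xia, 3, k1), (D, 29, Xia, 3, x2), (D, 29, Xia, 3, x3), (D, 29, Xia, 8, cs), (D, 29, Xia, 8, eng), (D, 29, Xia, 8, k1), (D, 29, Xia, 8, x2), (D, 29, Xia, 8, x3), (D, 29, Xia, 9, cs), (D, 29, Xia, 9, eng), (D, 29, Xia, 9, k1), (D, 29, Xia, 9, x2), (D, 29, Xia, 9, x3), (D, 7, Uma, 1, cs), (D, 7, Uma, 1, eng), (D, 7, Uma, 1, k1), (D, 7, Uma, 1, x2), (D, 7, Uma, 1, x3), (D, 7, Uma, 3, cs), (D, 7, Uma, 3, eng), (D, 7, Uma, 3, k1), (D, 7, Uma, 3, x2), (D, 7, Uma, 3, x3), (D, 7, Uma, 8, cs), (D, 7, Uma, 8, eng), (D, 7, Uma, 8, k1), (D, 7, Uma, 8, x2), (D, 7, Uma, 8, x3), (D, 7, Uma, 9, cs), (D, 7, Uma, 9, eng), (D, 7, Uma, 9, k1), (D, 7, Uma, 9, x2), (D, 7, Uma, 9, x3)}
Selection cid = k1: {(D, 22, Ned, 1, k1), (D, 22, Ned, 3, k1), (D, 22, Ned, 8, k1), (D, 22, Ned, 9, k1), (D, 25, Vic, 1, k1), (D, 25, Vic, 3, k1), (D, 25, Vic, 8, k1), (D, 25, Vic, 9, k1), (D, 28, Fay, 1, k1), (D, 28, Fay, 3, k1), (D, 28, Fay, 8, k1), (D, 28, Fay, 9, k1), (D, 29, Xia, 1, k1), (D, 29, Xia, 3, k1), (D, 29, Xia, 8, k1), (D, 29, Xia, 9, k1), (D, 7, Uma, 1, k1), (D, 7, Uma, 3, k1), (D, 7, Uma, 8, k1), (D, 7, Uma, 9, k1)}
Keep only column(s) room, grade, cid (15 duplicate(s) eliminated): {(22, D, k1), (25, D, k1), (28, D, k1), (29, D, k1), (7, D, k1)}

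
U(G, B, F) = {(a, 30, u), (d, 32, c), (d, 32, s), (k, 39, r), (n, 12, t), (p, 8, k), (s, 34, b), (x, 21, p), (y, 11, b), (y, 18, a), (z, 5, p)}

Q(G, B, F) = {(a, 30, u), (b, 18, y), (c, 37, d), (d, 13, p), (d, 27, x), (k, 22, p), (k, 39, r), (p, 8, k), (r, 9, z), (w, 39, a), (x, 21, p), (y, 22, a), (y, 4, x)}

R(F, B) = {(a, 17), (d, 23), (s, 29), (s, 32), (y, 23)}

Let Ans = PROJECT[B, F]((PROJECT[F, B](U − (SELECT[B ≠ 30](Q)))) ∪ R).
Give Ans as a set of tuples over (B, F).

Filtering on B ≠ 30 leaves {(b, 18, y), (c, 37, d), (d, 13, p), (d, 27, x), (k, 22, p), (k, 39, r), (p, 8, k), (r, 9, z), (w, 39, a), (x, 21, p), (y, 22, a), (y, 4, x)}.
Set difference of the two operands is {(a, 30, u), (d, 32, c), (d, 32, s), (n, 12, t), (s, 34, b), (y, 11, b), (y, 18, a), (z, 5, p)}.
Keep only column(s) F, B: {(a, 18), (b, 11), (b, 34), (c, 32), (p, 5), (s, 32), (t, 12), (u, 30)}
Set union of the two operands is {(a, 17), (a, 18), (b, 11), (b, 34), (c, 32), (d, 23), (p, 5), (s, 29), (s, 32), (t, 12), (u, 30), (y, 23)}.
Keep only column(s) B, F: {(11, b), (12, t), (17, a), (18, a), (23, d), (23, y), (29, s), (30, u), (32, c), (32, s), (34, b), (5, p)}

{(11, b), (12, t), (17, a), (18, a), (23, d), (23, y), (29, s), (30, u), (32, c), (32, s), (34, b), (5, p)}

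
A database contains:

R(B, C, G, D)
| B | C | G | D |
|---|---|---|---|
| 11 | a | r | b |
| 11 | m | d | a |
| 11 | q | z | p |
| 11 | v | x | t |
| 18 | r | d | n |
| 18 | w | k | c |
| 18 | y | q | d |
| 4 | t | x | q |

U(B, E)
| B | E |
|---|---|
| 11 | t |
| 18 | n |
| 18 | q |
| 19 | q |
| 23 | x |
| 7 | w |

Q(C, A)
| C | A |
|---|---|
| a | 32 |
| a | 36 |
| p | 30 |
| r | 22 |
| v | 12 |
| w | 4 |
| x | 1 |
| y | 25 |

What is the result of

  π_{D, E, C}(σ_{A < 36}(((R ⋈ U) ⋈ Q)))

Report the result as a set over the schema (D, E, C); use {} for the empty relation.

R ⋈ U (natural join on B): {(11, a, r, b, t), (11, m, d, a, t), (11, q, z, p, t), (11, v, x, t, t), (18, r, d, n, n), (18, r, d, n, q), (18, w, k, c, n), (18, w, k, c, q), (18, y, q, d, n), (18, y, q, d, q)}
(R ⋈ U) ⋈ Q (natural join on C): {(11, a, r, b, t, 32), (11, a, r, b, t, 36), (11, v, x, t, t, 12), (18, r, d, n, n, 22), (18, r, d, n, q, 22), (18, w, k, c, n, 4), (18, w, k, c, q, 4), (18, y, q, d, n, 25), (18, y, q, d, q, 25)}
Selection A < 36: {(11, a, r, b, t, 32), (11, v, x, t, t, 12), (18, r, d, n, n, 22), (18, r, d, n, q, 22), (18, w, k, c, n, 4), (18, w, k, c, q, 4), (18, y, q, d, n, 25), (18, y, q, d, q, 25)}
π[D, E, C]: project onto (D, E, C) → {(b, t, a), (c, n, w), (c, q, w), (d, n, y), (d, q, y), (n, n, r), (n, q, r), (t, t, v)}

{(b, t, a), (c, n, w), (c, q, w), (d, n, y), (d, q, y), (n, n, r), (n, q, r), (t, t, v)}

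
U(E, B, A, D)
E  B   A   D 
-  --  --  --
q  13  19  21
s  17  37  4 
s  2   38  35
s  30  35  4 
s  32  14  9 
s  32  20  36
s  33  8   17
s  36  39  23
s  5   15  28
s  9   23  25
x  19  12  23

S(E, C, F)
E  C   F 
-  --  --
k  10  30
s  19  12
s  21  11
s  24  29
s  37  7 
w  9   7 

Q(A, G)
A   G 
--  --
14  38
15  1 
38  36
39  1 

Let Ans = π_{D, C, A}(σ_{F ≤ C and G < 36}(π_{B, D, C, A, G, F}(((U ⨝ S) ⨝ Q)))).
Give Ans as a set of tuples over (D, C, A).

{(23, 19, 39), (23, 21, 39), (23, 37, 39), (28, 19, 15), (28, 21, 15), (28, 37, 15)}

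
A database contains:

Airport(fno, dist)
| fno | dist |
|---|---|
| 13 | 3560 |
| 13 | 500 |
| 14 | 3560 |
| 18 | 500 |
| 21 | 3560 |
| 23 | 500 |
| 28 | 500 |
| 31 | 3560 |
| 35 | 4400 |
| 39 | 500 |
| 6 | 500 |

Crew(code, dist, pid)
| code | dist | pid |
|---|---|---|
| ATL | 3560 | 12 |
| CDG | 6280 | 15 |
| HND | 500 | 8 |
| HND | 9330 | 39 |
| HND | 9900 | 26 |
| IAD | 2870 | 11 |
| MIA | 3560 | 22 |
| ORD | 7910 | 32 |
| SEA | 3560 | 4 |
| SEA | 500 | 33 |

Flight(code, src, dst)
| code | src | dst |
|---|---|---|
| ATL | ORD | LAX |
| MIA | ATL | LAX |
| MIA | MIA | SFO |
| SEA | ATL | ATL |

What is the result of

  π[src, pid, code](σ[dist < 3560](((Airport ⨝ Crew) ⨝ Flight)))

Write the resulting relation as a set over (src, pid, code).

Natural join on dist: {(13, 3560, ATL, 12), (13, 3560, MIA, 22), (13, 3560, SEA, 4), (13, 500, HND, 8), (13, 500, SEA, 33), (14, 3560, ATL, 12), (14, 3560, MIA, 22), (14, 3560, SEA, 4), (18, 500, HND, 8), (18, 500, SEA, 33), (21, 3560, ATL, 12), (21, 3560, MIA, 22), (21, 3560, SEA, 4), (23, 500, HND, 8), (23, 500, SEA, 33), (28, 500, HND, 8), (28, 500, SEA, 33), (31, 3560, ATL, 12), (31, 3560, MIA, 22), (31, 3560, SEA, 4), (39, 500, HND, 8), (39, 500, SEA, 33), (6, 500, HND, 8), (6, 500, SEA, 33)}
Natural join on code: {(13, 3560, ATL, 12, ORD, LAX), (13, 3560, MIA, 22, ATL, LAX), (13, 3560, MIA, 22, MIA, SFO), (13, 3560, SEA, 4, ATL, ATL), (13, 500, SEA, 33, ATL, ATL), (14, 3560, ATL, 12, ORD, LAX), (14, 3560, MIA, 22, ATL, LAX), (14, 3560, MIA, 22, MIA, SFO), (14, 3560, SEA, 4, ATL, ATL), (18, 500, SEA, 33, ATL, ATL), (21, 3560, ATL, 12, ORD, LAX), (21, 3560, MIA, 22, ATL, LAX), (21, 3560, MIA, 22, MIA, SFO), (21, 3560, SEA, 4, ATL, ATL), (23, 500, SEA, 33, ATL, ATL), (28, 500, SEA, 33, ATL, ATL), (31, 3560, ATL, 12, ORD, LAX), (31, 3560, MIA, 22, ATL, LAX), (31, 3560, MIA, 22, MIA, SFO), (31, 3560, SEA, 4, ATL, ATL), (39, 500, SEA, 33, ATL, ATL), (6, 500, SEA, 33, ATL, ATL)}
Apply σ_{dist < 3560}; surviving tuples: {(13, 500, SEA, 33, ATL, ATL), (18, 500, SEA, 33, ATL, ATL), (23, 500, SEA, 33, ATL, ATL), (28, 500, SEA, 33, ATL, ATL), (39, 500, SEA, 33, ATL, ATL), (6, 500, SEA, 33, ATL, ATL)}
π_{src, pid, code} gives {(ATL, 33, SEA)} (5 duplicate(s) eliminated).

{(ATL, 33, SEA)}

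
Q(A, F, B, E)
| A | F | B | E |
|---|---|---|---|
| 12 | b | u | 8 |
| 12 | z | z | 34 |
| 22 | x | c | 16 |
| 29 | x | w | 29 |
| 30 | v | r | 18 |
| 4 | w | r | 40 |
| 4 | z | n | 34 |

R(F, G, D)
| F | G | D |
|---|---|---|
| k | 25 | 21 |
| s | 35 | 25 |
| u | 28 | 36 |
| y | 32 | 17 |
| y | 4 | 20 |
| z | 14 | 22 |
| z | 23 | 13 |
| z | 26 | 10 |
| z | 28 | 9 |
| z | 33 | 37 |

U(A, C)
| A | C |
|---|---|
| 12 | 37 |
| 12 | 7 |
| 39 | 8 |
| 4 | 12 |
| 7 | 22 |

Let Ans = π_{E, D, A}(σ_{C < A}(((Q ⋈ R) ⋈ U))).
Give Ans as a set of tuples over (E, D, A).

Natural join on F: {(12, z, z, 34, 14, 22), (12, z, z, 34, 23, 13), (12, z, z, 34, 26, 10), (12, z, z, 34, 28, 9), (12, z, z, 34, 33, 37), (4, z, n, 34, 14, 22), (4, z, n, 34, 23, 13), (4, z, n, 34, 26, 10), (4, z, n, 34, 28, 9), (4, z, n, 34, 33, 37)}
Natural join on A: {(12, z, z, 34, 14, 22, 37), (12, z, z, 34, 14, 22, 7), (12, z, z, 34, 23, 13, 37), (12, z, z, 34, 23, 13, 7), (12, z, z, 34, 26, 10, 37), (12, z, z, 34, 26, 10, 7), (12, z, z, 34, 28, 9, 37), (12, z, z, 34, 28, 9, 7), (12, z, z, 34, 33, 37, 37), (12, z, z, 34, 33, 37, 7), (4, z, n, 34, 14, 22, 12), (4, z, n, 34, 23, 13, 12), (4, z, n, 34, 26, 10, 12), (4, z, n, 34, 28, 9, 12), (4, z, n, 34, 33, 37, 12)}
Selection C < A: {(12, z, z, 34, 14, 22, 7), (12, z, z, 34, 23, 13, 7), (12, z, z, 34, 26, 10, 7), (12, z, z, 34, 28, 9, 7), (12, z, z, 34, 33, 37, 7)}
π_{E, D, A} gives {(34, 10, 12), (34, 13, 12), (34, 22, 12), (34, 37, 12), (34, 9, 12)}.

{(34, 10, 12), (34, 13, 12), (34, 22, 12), (34, 37, 12), (34, 9, 12)}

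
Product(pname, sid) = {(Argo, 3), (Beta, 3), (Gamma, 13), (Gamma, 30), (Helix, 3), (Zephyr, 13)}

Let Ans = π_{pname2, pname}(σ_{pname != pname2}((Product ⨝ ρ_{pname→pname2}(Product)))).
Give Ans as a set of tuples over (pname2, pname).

ρ[pname→pname2]: schema becomes (pname2, sid); tuples unchanged.
Product ⋈ ρ_{pname→pname2}(Product) (natural join on sid): {(Argo, 3, Argo), (Argo, 3, Beta), (Argo, 3, Helix), (Beta, 3, Argo), (Beta, 3, Beta), (Beta, 3, Helix), (Gamma, 13, Gamma), (Gamma, 13, Zephyr), (Gamma, 30, Gamma), (Helix, 3, Argo), (Helix, 3, Beta), (Helix, 3, Helix), (Zephyr, 13, Gamma), (Zephyr, 13, Zephyr)}
Filtering on pname != pname2 leaves {(Argo, 3, Beta), (Argo, 3, Helix), (Beta, 3, Argo), (Beta, 3, Helix), (Gamma, 13, Zephyr), (Helix, 3, Argo), (Helix, 3, Beta), (Zephyr, 13, Gamma)}.
π[pname2, pname]: project onto (pname2, pname) → {(Argo, Beta), (Argo, Helix), (Beta, Argo), (Beta, Helix), (Gamma, Zephyr), (Helix, Argo), (Helix, Beta), (Zephyr, Gamma)}

{(Argo, Beta), (Argo, Helix), (Beta, Argo), (Beta, Helix), (Gamma, Zephyr), (Helix, Argo), (Helix, Beta), (Zephyr, Gamma)}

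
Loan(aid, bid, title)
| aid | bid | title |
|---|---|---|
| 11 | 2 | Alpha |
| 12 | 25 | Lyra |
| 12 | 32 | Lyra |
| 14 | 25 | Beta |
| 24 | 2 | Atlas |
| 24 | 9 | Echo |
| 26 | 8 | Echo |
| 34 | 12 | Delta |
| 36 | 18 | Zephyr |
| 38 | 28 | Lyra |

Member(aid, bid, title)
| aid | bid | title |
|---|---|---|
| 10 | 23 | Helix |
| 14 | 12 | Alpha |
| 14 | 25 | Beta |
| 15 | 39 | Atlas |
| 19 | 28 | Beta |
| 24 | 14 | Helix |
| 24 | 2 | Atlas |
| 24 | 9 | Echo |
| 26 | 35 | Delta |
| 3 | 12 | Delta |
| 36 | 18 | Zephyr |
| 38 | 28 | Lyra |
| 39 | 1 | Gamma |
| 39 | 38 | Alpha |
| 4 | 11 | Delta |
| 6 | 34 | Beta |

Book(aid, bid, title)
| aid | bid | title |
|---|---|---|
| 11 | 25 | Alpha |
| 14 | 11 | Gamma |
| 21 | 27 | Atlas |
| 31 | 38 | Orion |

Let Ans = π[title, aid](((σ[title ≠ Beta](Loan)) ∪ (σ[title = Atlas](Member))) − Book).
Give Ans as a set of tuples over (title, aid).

{(Alpha, 11), (Atlas, 15), (Atlas, 24), (Delta, 34), (Echo, 24), (Echo, 26), (Lyra, 12), (Lyra, 38), (Zephyr, 36)}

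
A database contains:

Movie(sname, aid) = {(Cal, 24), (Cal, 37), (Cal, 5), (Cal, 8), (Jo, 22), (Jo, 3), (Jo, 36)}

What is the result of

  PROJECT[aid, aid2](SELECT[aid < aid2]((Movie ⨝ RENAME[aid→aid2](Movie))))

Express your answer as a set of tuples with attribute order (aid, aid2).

ρ[aid→aid2]: schema becomes (sname, aid2); tuples unchanged.
Movie ⋈ RENAME[aid→aid2](Movie) (natural join on sname): {(Cal, 24, 24), (Cal, 24, 37), (Cal, 24, 5), (Cal, 24, 8), (Cal, 37, 24), (Cal, 37, 37), (Cal, 37, 5), (Cal, 37, 8), (Cal, 5, 24), (Cal, 5, 37), (Cal, 5, 5), (Cal, 5, 8), (Cal, 8, 24), (Cal, 8, 37), (Cal, 8, 5), (Cal, 8, 8), (Jo, 22, 22), (Jo, 22, 3), (Jo, 22, 36), (Jo, 3, 22), (Jo, 3, 3), (Jo, 3, 36), (Jo, 36, 22), (Jo, 36, 3), (Jo, 36, 36)}
Apply σ_{aid < aid2}; surviving tuples: {(Cal, 24, 37), (Cal, 5, 24), (Cal, 5, 37), (Cal, 5, 8), (Cal, 8, 24), (Cal, 8, 37), (Jo, 22, 36), (Jo, 3, 22), (Jo, 3, 36)}
Projecting to aid, aid2: {(22, 36), (24, 37), (3, 22), (3, 36), (5, 24), (5, 37), (5, 8), (8, 24), (8, 37)}

{(22, 36), (24, 37), (3, 22), (3, 36), (5, 24), (5, 37), (5, 8), (8, 24), (8, 37)}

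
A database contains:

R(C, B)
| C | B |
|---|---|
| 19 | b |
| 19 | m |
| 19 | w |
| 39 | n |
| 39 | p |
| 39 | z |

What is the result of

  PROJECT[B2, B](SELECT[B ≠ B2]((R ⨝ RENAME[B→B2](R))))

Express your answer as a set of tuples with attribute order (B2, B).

{(b, m), (b, w), (m, b), (m, w), (n, p), (n, z), (p, n), (p, z), (w, b), (w, m), (z, n), (z, p)}

ρ[B→B2]: schema becomes (C, B2); tuples unchanged.
R ⋈ RENAME[B→B2](R) (natural join on C): {(19, b, b), (19, b, m), (19, b, w), (19, m, b), (19, m, m), (19, m, w), (19, w, b), (19, w, m), (19, w, w), (39, n, n), (39, n, p), (39, n, z), (39, p, n), (39, p, p), (39, p, z), (39, z, n), (39, z, p), (39, z, z)}
Filtering on B ≠ B2 leaves {(19, b, m), (19, b, w), (19, m, b), (19, m, w), (19, w, b), (19, w, m), (39, n, p), (39, n, z), (39, p, n), (39, p, z), (39, z, n), (39, z, p)}.
Keep only column(s) B2, B: {(b, m), (b, w), (m, b), (m, w), (n, p), (n, z), (p, n), (p, z), (w, b), (w, m), (z, n), (z, p)}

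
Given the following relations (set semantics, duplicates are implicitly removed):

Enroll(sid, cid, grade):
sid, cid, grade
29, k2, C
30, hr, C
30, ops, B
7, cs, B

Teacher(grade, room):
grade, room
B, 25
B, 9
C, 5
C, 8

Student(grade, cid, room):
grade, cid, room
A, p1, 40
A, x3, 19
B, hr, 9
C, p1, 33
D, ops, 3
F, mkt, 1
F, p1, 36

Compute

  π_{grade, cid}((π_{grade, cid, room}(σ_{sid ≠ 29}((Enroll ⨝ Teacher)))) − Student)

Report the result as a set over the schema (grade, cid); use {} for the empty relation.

Enroll ⋈ Teacher (natural join on grade): {(29, k2, C, 5), (29, k2, C, 8), (30, hr, C, 5), (30, hr, C, 8), (30, ops, B, 25), (30, ops, B, 9), (7, cs, B, 25), (7, cs, B, 9)}
σ[sid ≠ 29]: keep tuples satisfying sid ≠ 29 → {(30, hr, C, 5), (30, hr, C, 8), (30, ops, B, 25), (30, ops, B, 9), (7, cs, B, 25), (7, cs, B, 9)}
π_{grade, cid, room} gives {(B, cs, 25), (B, cs, 9), (B, ops, 25), (B, ops, 9), (C, hr, 5), (C, hr, 8)}.
Set difference of the two operands is {(B, cs, 25), (B, cs, 9), (B, ops, 25), (B, ops, 9), (C, hr, 5), (C, hr, 8)}.
π_{grade, cid} gives {(B, cs), (B, ops), (C, hr)} (3 duplicate(s) eliminated).

{(B, cs), (B, ops), (C, hr)}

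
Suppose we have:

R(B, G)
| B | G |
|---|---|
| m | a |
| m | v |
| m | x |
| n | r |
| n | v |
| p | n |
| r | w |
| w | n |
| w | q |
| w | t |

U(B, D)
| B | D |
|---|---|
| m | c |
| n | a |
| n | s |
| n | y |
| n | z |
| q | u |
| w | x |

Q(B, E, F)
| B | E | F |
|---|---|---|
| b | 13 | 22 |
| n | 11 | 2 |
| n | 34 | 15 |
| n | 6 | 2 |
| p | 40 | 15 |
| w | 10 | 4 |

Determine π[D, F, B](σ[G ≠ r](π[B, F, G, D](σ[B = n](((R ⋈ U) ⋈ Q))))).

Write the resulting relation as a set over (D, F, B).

{(a, 15, n), (a, 2, n), (s, 15, n), (s, 2, n), (y, 15, n), (y, 2, n), (z, 15, n), (z, 2, n)}

Natural join on B: {(m, a, c), (m, v, c), (m, x, c), (n, r, a), (n, r, s), (n, r, y), (n, r, z), (n, v, a), (n, v, s), (n, v, y), (n, v, z), (w, n, x), (w, q, x), (w, t, x)}
Natural join on B: {(n, r, a, 11, 2), (n, r, a, 34, 15), (n, r, a, 6, 2), (n, r, s, 11, 2), (n, r, s, 34, 15), (n, r, s, 6, 2), (n, r, y, 11, 2), (n, r, y, 34, 15), (n, r, y, 6, 2), (n, r, z, 11, 2), (n, r, z, 34, 15), (n, r, z, 6, 2), (n, v, a, 11, 2), (n, v, a, 34, 15), (n, v, a, 6, 2), (n, v, s, 11, 2), (n, v, s, 34, 15), (n, v, s, 6, 2), (n, v, y, 11, 2), (n, v, y, 34, 15), (n, v, y, 6, 2), (n, v, z, 11, 2), (n, v, z, 34, 15), (n, v, z, 6, 2), (w, n, x, 10, 4), (w, q, x, 10, 4), (w, t, x, 10, 4)}
Filtering on B = n leaves {(n, r, a, 11, 2), (n, r, a, 34, 15), (n, r, a, 6, 2), (n, r, s, 11, 2), (n, r, s, 34, 15), (n, r, s, 6, 2), (n, r, y, 11, 2), (n, r, y, 34, 15), (n, r, y, 6, 2), (n, r, z, 11, 2), (n, r, z, 34, 15), (n, r, z, 6, 2), (n, v, a, 11, 2), (n, v, a, 34, 15), (n, v, a, 6, 2), (n, v, s, 11, 2), (n, v, s, 34, 15), (n, v, s, 6, 2), (n, v, y, 11, 2), (n, v, y, 34, 15), (n, v, y, 6, 2), (n, v, z, 11, 2), (n, v, z, 34, 15), (n, v, z, 6, 2)}.
Projecting to B, F, G, D (8 duplicate(s) eliminated): {(n, 15, r, a), (n, 15, r, s), (n, 15, r, y), (n, 15, r, z), (n, 15, v, a), (n, 15, v, s), (n, 15, v, y), (n, 15, v, z), (n, 2, r, a), (n, 2, r, s), (n, 2, r, y), (n, 2, r, z), (n, 2, v, a), (n, 2, v, s), (n, 2, v, y), (n, 2, v, z)}
Filtering on G ≠ r leaves {(n, 15, v, a), (n, 15, v, s), (n, 15, v, y), (n, 15, v, z), (n, 2, v, a), (n, 2, v, s), (n, 2, v, y), (n, 2, v, z)}.
Projecting to D, F, B: {(a, 15, n), (a, 2, n), (s, 15, n), (s, 2, n), (y, 15, n), (y, 2, n), (z, 15, n), (z, 2, n)}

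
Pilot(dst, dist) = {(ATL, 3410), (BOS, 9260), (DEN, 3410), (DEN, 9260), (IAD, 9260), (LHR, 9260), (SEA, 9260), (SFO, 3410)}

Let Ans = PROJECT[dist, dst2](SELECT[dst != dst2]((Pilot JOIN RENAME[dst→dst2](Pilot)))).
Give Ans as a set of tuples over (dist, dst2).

{(3410, ATL), (3410, DEN), (3410, SFO), (9260, BOS), (9260, DEN), (9260, IAD), (9260, LHR), (9260, SEA)}

ρ[dst→dst2]: schema becomes (dst2, dist); tuples unchanged.
Pilot ⋈ RENAME[dst→dst2](Pilot) (natural join on dist): {(ATL, 3410, ATL), (ATL, 3410, DEN), (ATL, 3410, SFO), (BOS, 9260, BOS), (BOS, 9260, DEN), (BOS, 9260, IAD), (BOS, 9260, LHR), (BOS, 9260, SEA), (DEN, 3410, ATL), (DEN, 3410, DEN), (DEN, 3410, SFO), (DEN, 9260, BOS), (DEN, 9260, DEN), (DEN, 9260, IAD), (DEN, 9260, LHR), (DEN, 9260, SEA), (IAD, 9260, BOS), (IAD, 9260, DEN), (IAD, 9260, IAD), (IAD, 9260, LHR), (IAD, 9260, SEA), (LHR, 9260, BOS), (LHR, 9260, DEN), (LHR, 9260, IAD), (LHR, 9260, LHR), (LHR, 9260, SEA), (SEA, 9260, BOS), (SEA, 9260, DEN), (SEA, 9260, IAD), (SEA, 9260, LHR), (SEA, 9260, SEA), (SFO, 3410, ATL), (SFO, 3410, DEN), (SFO, 3410, SFO)}
Filtering on dst != dst2 leaves {(ATL, 3410, DEN), (ATL, 3410, SFO), (BOS, 9260, DEN), (BOS, 9260, IAD), (BOS, 9260, LHR), (BOS, 9260, SEA), (DEN, 3410, ATL), (DEN, 3410, SFO), (DEN, 9260, BOS), (DEN, 9260, IAD), (DEN, 9260, LHR), (DEN, 9260, SEA), (IAD, 9260, BOS), (IAD, 9260, DEN), (IAD, 9260, LHR), (IAD, 9260, SEA), (LHR, 9260, BOS), (LHR, 9260, DEN), (LHR, 9260, IAD), (LHR, 9260, SEA), (SEA, 9260, BOS), (SEA, 9260, DEN), (SEA, 9260, IAD), (SEA, 9260, LHR), (SFO, 3410, ATL), (SFO, 3410, DEN)}.
π[dist, dst2]: project onto (dist, dst2) (18 duplicate(s) eliminated) → {(3410, ATL), (3410, DEN), (3410, SFO), (9260, BOS), (9260, DEN), (9260, IAD), (9260, LHR), (9260, SEA)}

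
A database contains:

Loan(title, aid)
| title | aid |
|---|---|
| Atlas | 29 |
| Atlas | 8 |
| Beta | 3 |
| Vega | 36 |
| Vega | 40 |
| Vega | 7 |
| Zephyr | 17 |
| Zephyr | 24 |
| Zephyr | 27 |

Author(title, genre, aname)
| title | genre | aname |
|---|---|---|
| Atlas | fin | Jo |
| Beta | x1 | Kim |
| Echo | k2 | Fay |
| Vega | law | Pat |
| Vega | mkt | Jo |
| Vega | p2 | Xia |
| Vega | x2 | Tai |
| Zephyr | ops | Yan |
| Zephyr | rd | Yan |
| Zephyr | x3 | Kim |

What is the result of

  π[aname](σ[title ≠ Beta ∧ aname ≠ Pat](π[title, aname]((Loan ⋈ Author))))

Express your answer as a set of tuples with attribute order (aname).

{Jo, Kim, Tai, Xia, Yan}

Natural join on title: {(Atlas, 29, fin, Jo), (Atlas, 8, fin, Jo), (Beta, 3, x1, Kim), (Vega, 36, law, Pat), (Vega, 36, mkt, Jo), (Vega, 36, p2, Xia), (Vega, 36, x2, Tai), (Vega, 40, law, Pat), (Vega, 40, mkt, Jo), (Vega, 40, p2, Xia), (Vega, 40, x2, Tai), (Vega, 7, law, Pat), (Vega, 7, mkt, Jo), (Vega, 7, p2, Xia), (Vega, 7, x2, Tai), (Zephyr, 17, ops, Yan), (Zephyr, 17, rd, Yan), (Zephyr, 17, x3, Kim), (Zephyr, 24, ops, Yan), (Zephyr, 24, rd, Yan), (Zephyr, 24, x3, Kim), (Zephyr, 27, ops, Yan), (Zephyr, 27, rd, Yan), (Zephyr, 27, x3, Kim)}
π[title, aname]: project onto (title, aname) (16 duplicate(s) eliminated) → {(Atlas, Jo), (Beta, Kim), (Vega, Jo), (Vega, Pat), (Vega, Tai), (Vega, Xia), (Zephyr, Kim), (Zephyr, Yan)}
Filtering on title ≠ Beta ∧ aname ≠ Pat leaves {(Atlas, Jo), (Vega, Jo), (Vega, Tai), (Vega, Xia), (Zephyr, Kim), (Zephyr, Yan)}.
π[aname]: project onto (aname) (1 duplicate(s) eliminated) → {Jo, Kim, Tai, Xia, Yan}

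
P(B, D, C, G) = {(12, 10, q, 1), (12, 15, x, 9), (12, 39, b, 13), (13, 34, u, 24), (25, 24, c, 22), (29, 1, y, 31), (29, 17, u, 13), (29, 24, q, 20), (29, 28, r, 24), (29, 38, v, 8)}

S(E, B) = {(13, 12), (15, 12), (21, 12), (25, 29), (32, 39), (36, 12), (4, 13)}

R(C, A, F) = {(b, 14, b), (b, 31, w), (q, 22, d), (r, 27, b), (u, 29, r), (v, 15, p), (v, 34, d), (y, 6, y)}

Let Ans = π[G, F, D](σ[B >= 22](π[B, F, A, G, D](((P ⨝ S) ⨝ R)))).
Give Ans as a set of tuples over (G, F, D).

Natural join on B: {(12, 10, q, 1, 13), (12, 10, q, 1, 15), (12, 10, q, 1, 21), (12, 10, q, 1, 36), (12, 15, x, 9, 13), (12, 15, x, 9, 15), (12, 15, x, 9, 21), (12, 15, x, 9, 36), (12, 39, b, 13, 13), (12, 39, b, 13, 15), (12, 39, b, 13, 21), (12, 39, b, 13, 36), (13, 34, u, 24, 4), (29, 1, y, 31, 25), (29, 17, u, 13, 25), (29, 24, q, 20, 25), (29, 28, r, 24, 25), (29, 38, v, 8, 25)}
Natural join on C: {(12, 10, q, 1, 13, 22, d), (12, 10, q, 1, 15, 22, d), (12, 10, q, 1, 21, 22, d), (12, 10, q, 1, 36, 22, d), (12, 39, b, 13, 13, 14, b), (12, 39, b, 13, 13, 31, w), (12, 39, b, 13, 15, 14, b), (12, 39, b, 13, 15, 31, w), (12, 39, b, 13, 21, 14, b), (12, 39, b, 13, 21, 31, w), (12, 39, b, 13, 36, 14, b), (12, 39, b, 13, 36, 31, w), (13, 34, u, 24, 4, 29, r), (29, 1, y, 31, 25, 6, y), (29, 17, u, 13, 25, 29, r), (29, 24, q, 20, 25, 22, d), (29, 28, r, 24, 25, 27, b), (29, 38, v, 8, 25, 15, p), (29, 38, v, 8, 25, 34, d)}
π_{B, F, A, G, D} gives {(12, b, 14, 13, 39), (12, d, 22, 1, 10), (12, w, 31, 13, 39), (13, r, 29, 24, 34), (29, b, 27, 24, 28), (29, d, 22, 20, 24), (29, d, 34, 8, 38), (29, p, 15, 8, 38), (29, r, 29, 13, 17), (29, y, 6, 31, 1)} (9 duplicate(s) eliminated).
Selection B >= 22: {(29, b, 27, 24, 28), (29, d, 22, 20, 24), (29, d, 34, 8, 38), (29, p, 15, 8, 38), (29, r, 29, 13, 17), (29, y, 6, 31, 1)}
π_{G, F, D} gives {(13, r, 17), (20, d, 24), (24, b, 28), (31, y, 1), (8, d, 38), (8, p, 38)}.

{(13, r, 17), (20, d, 24), (24, b, 28), (31, y, 1), (8, d, 38), (8, p, 38)}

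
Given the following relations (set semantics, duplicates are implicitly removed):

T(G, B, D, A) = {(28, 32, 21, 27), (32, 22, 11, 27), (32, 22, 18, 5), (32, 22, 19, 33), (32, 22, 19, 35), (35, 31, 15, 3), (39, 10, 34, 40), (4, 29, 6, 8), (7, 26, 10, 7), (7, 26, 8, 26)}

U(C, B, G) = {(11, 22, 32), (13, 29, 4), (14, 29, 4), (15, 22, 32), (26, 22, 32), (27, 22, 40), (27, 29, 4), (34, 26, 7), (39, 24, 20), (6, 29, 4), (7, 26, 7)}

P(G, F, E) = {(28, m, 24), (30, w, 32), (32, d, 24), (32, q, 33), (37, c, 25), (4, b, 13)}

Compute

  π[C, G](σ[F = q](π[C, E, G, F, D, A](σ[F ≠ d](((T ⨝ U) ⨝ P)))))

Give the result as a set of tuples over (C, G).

{(11, 32), (15, 32), (26, 32)}

T ⋈ U (natural join on G, B): {(32, 22, 11, 27, 11), (32, 22, 11, 27, 15), (32, 22, 11, 27, 26), (32, 22, 18, 5, 11), (32, 22, 18, 5, 15), (32, 22, 18, 5, 26), (32, 22, 19, 33, 11), (32, 22, 19, 33, 15), (32, 22, 19, 33, 26), (32, 22, 19, 35, 11), (32, 22, 19, 35, 15), (32, 22, 19, 35, 26), (4, 29, 6, 8, 13), (4, 29, 6, 8, 14), (4, 29, 6, 8, 27), (4, 29, 6, 8, 6), (7, 26, 10, 7, 34), (7, 26, 10, 7, 7), (7, 26, 8, 26, 34), (7, 26, 8, 26, 7)}
(T ⨝ U) ⋈ P (natural join on G): {(32, 22, 11, 27, 11, d, 24), (32, 22, 11, 27, 11, q, 33), (32, 22, 11, 27, 15, d, 24), (32, 22, 11, 27, 15, q, 33), (32, 22, 11, 27, 26, d, 24), (32, 22, 11, 27, 26, q, 33), (32, 22, 18, 5, 11, d, 24), (32, 22, 18, 5, 11, q, 33), (32, 22, 18, 5, 15, d, 24), (32, 22, 18, 5, 15, q, 33), (32, 22, 18, 5, 26, d, 24), (32, 22, 18, 5, 26, q, 33), (32, 22, 19, 33, 11, d, 24), (32, 22, 19, 33, 11, q, 33), (32, 22, 19, 33, 15, d, 24), (32, 22, 19, 33, 15, q, 33), (32, 22, 19, 33, 26, d, 24), (32, 22, 19, 33, 26, q, 33), (32, 22, 19, 35, 11, d, 24), (32, 22, 19, 35, 11, q, 33), (32, 22, 19, 35, 15, d, 24), (32, 22, 19, 35, 15, q, 33), (32, 22, 19, 35, 26, d, 24), (32, 22, 19, 35, 26, q, 33), (4, 29, 6, 8, 13, b, 13), (4, 29, 6, 8, 14, b, 13), (4, 29, 6, 8, 27, b, 13), (4, 29, 6, 8, 6, b, 13)}
Filtering on F ≠ d leaves {(32, 22, 11, 27, 11, q, 33), (32, 22, 11, 27, 15, q, 33), (32, 22, 11, 27, 26, q, 33), (32, 22, 18, 5, 11, q, 33), (32, 22, 18, 5, 15, q, 33), (32, 22, 18, 5, 26, q, 33), (32, 22, 19, 33, 11, q, 33), (32, 22, 19, 33, 15, q, 33), (32, 22, 19, 33, 26, q, 33), (32, 22, 19, 35, 11, q, 33), (32, 22, 19, 35, 15, q, 33), (32, 22, 19, 35, 26, q, 33), (4, 29, 6, 8, 13, b, 13), (4, 29, 6, 8, 14, b, 13), (4, 29, 6, 8, 27, b, 13), (4, 29, 6, 8, 6, b, 13)}.
π_{C, E, G, F, D, A} gives {(11, 33, 32, q, 11, 27), (11, 33, 32, q, 18, 5), (11, 33, 32, q, 19, 33), (11, 33, 32, q, 19, 35), (13, 13, 4, b, 6, 8), (14, 13, 4, b, 6, 8), (15, 33, 32, q, 11, 27), (15, 33, 32, q, 18, 5), (15, 33, 32, q, 19, 33), (15, 33, 32, q, 19, 35), (26, 33, 32, q, 11, 27), (26, 33, 32, q, 18, 5), (26, 33, 32, q, 19, 33), (26, 33, 32, q, 19, 35), (27, 13, 4, b, 6, 8), (6, 13, 4, b, 6, 8)}.
Filtering on F = q leaves {(11, 33, 32, q, 11, 27), (11, 33, 32, q, 18, 5), (11, 33, 32, q, 19, 33), (11, 33, 32, q, 19, 35), (15, 33, 32, q, 11, 27), (15, 33, 32, q, 18, 5), (15, 33, 32, q, 19, 33), (15, 33, 32, q, 19, 35), (26, 33, 32, q, 11, 27), (26, 33, 32, q, 18, 5), (26, 33, 32, q, 19, 33), (26, 33, 32, q, 19, 35)}.
π_{C, G} gives {(11, 32), (15, 32), (26, 32)} (9 duplicate(s) eliminated).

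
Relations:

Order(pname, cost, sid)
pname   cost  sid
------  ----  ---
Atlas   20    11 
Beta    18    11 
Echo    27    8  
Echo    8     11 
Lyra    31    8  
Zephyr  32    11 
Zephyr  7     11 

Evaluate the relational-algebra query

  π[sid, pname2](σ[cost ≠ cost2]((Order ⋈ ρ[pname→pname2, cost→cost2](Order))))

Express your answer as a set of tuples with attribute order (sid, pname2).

{(11, Atlas), (11, Beta), (11, Echo), (11, Zephyr), (8, Echo), (8, Lyra)}

ρ[pname→pname2, cost→cost2]: schema becomes (pname2, cost2, sid); tuples unchanged.
Natural join on sid: {(Atlas, 20, 11, Atlas, 20), (Atlas, 20, 11, Beta, 18), (Atlas, 20, 11, Echo, 8), (Atlas, 20, 11, Zephyr, 32), (Atlas, 20, 11, Zephyr, 7), (Beta, 18, 11, Atlas, 20), (Beta, 18, 11, Beta, 18), (Beta, 18, 11, Echo, 8), (Beta, 18, 11, Zephyr, 32), (Beta, 18, 11, Zephyr, 7), (Echo, 27, 8, Echo, 27), (Echo, 27, 8, Lyra, 31), (Echo, 8, 11, Atlas, 20), (Echo, 8, 11, Beta, 18), (Echo, 8, 11, Echo, 8), (Echo, 8, 11, Zephyr, 32), (Echo, 8, 11, Zephyr, 7), (Lyra, 31, 8, Echo, 27), (Lyra, 31, 8, Lyra, 31), (Zephyr, 32, 11, Atlas, 20), (Zephyr, 32, 11, Beta, 18), (Zephyr, 32, 11, Echo, 8), (Zephyr, 32, 11, Zephyr, 32), (Zephyr, 32, 11, Zephyr, 7), (Zephyr, 7, 11, Atlas, 20), (Zephyr, 7, 11, Beta, 18), (Zephyr, 7, 11, Echo, 8), (Zephyr, 7, 11, Zephyr, 32), (Zephyr, 7, 11, Zephyr, 7)}
Selection cost ≠ cost2: {(Atlas, 20, 11, Beta, 18), (Atlas, 20, 11, Echo, 8), (Atlas, 20, 11, Zephyr, 32), (Atlas, 20, 11, Zephyr, 7), (Beta, 18, 11, Atlas, 20), (Beta, 18, 11, Echo, 8), (Beta, 18, 11, Zephyr, 32), (Beta, 18, 11, Zephyr, 7), (Echo, 27, 8, Lyra, 31), (Echo, 8, 11, Atlas, 20), (Echo, 8, 11, Beta, 18), (Echo, 8, 11, Zephyr, 32), (Echo, 8, 11, Zephyr, 7), (Lyra, 31, 8, Echo, 27), (Zephyr, 32, 11, Atlas, 20), (Zephyr, 32, 11, Beta, 18), (Zephyr, 32, 11, Echo, 8), (Zephyr, 32, 11, Zephyr, 7), (Zephyr, 7, 11, Atlas, 20), (Zephyr, 7, 11, Beta, 18), (Zephyr, 7, 11, Echo, 8), (Zephyr, 7, 11, Zephyr, 32)}
Projecting to sid, pname2 (16 duplicate(s) eliminated): {(11, Atlas), (11, Beta), (11, Echo), (11, Zephyr), (8, Echo), (8, Lyra)}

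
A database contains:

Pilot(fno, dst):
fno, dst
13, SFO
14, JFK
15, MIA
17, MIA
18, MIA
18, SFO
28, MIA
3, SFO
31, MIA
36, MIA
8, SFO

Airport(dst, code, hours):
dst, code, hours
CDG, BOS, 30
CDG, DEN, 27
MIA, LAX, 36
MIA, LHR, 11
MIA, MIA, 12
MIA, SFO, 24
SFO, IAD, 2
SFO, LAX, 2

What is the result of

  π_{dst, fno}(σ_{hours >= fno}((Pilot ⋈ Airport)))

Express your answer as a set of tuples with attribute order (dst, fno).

{(MIA, 15), (MIA, 17), (MIA, 18), (MIA, 28), (MIA, 31), (MIA, 36)}

Pilot ⋈ Airport (natural join on dst): {(13, SFO, IAD, 2), (13, SFO, LAX, 2), (15, MIA, LAX, 36), (15, MIA, LHR, 11), (15, MIA, MIA, 12), (15, MIA, SFO, 24), (17, MIA, LAX, 36), (17, MIA, LHR, 11), (17, MIA, MIA, 12), (17, MIA, SFO, 24), (18, MIA, LAX, 36), (18, MIA, LHR, 11), (18, MIA, MIA, 12), (18, MIA, SFO, 24), (18, SFO, IAD, 2), (18, SFO, LAX, 2), (28, MIA, LAX, 36), (28, MIA, LHR, 11), (28, MIA, MIA, 12), (28, MIA, SFO, 24), (3, SFO, IAD, 2), (3, SFO, LAX, 2), (31, MIA, LAX, 36), (31, MIA, LHR, 11), (31, MIA, MIA, 12), (31, MIA, SFO, 24), (36, MIA, LAX, 36), (36, MIA, LHR, 11), (36, MIA, MIA, 12), (36, MIA, SFO, 24), (8, SFO, IAD, 2), (8, SFO, LAX, 2)}
Selection hours >= fno: {(15, MIA, LAX, 36), (15, MIA, SFO, 24), (17, MIA, LAX, 36), (17, MIA, SFO, 24), (18, MIA, LAX, 36), (18, MIA, SFO, 24), (28, MIA, LAX, 36), (31, MIA, LAX, 36), (36, MIA, LAX, 36)}
π_{dst, fno} gives {(MIA, 15), (MIA, 17), (MIA, 18), (MIA, 28), (MIA, 31), (MIA, 36)} (3 duplicate(s) eliminated).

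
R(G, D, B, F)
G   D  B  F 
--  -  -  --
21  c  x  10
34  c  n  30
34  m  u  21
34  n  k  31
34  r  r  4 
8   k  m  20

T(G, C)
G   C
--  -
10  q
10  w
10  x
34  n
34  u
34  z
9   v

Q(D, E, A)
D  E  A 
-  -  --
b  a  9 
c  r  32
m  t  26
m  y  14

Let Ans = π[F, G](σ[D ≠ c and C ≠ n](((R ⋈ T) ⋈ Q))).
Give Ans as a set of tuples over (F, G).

R ⋈ T (natural join on G): {(34, c, n, 30, n), (34, c, n, 30, u), (34, c, n, 30, z), (34, m, u, 21, n), (34, m, u, 21, u), (34, m, u, 21, z), (34, n, k, 31, n), (34, n, k, 31, u), (34, n, k, 31, z), (34, r, r, 4, n), (34, r, r, 4, u), (34, r, r, 4, z)}
(R ⋈ T) ⋈ Q (natural join on D): {(34, c, n, 30, n, r, 32), (34, c, n, 30, u, r, 32), (34, c, n, 30, z, r, 32), (34, m, u, 21, n, t, 26), (34, m, u, 21, n, y, 14), (34, m, u, 21, u, t, 26), (34, m, u, 21, u, y, 14), (34, m, u, 21, z, t, 26), (34, m, u, 21, z, y, 14)}
Filtering on D ≠ c and C ≠ n leaves {(34, m, u, 21, u, t, 26), (34, m, u, 21, u, y, 14), (34, m, u, 21, z, t, 26), (34, m, u, 21, z, y, 14)}.
Keep only column(s) F, G (3 duplicate(s) eliminated): {(21, 34)}

{(21, 34)}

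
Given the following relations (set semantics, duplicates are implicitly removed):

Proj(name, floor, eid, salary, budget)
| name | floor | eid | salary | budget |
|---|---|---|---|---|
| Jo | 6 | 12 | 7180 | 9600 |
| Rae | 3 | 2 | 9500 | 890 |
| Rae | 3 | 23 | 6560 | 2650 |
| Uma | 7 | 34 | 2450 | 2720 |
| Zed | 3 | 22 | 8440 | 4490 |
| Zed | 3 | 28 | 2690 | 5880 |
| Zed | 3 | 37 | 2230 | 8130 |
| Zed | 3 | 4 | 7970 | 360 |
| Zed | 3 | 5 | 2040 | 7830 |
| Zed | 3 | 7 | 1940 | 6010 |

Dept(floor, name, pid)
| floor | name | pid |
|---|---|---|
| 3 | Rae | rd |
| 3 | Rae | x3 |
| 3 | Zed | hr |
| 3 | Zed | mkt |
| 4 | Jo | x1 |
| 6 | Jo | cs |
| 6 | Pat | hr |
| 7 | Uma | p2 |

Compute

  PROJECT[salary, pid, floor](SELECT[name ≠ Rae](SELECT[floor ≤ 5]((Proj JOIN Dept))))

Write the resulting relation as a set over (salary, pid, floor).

Proj ⋈ Dept (natural join on name, floor): {(Jo, 6, 12, 7180, 9600, cs), (Rae, 3, 2, 9500, 890, rd), (Rae, 3, 2, 9500, 890, x3), (Rae, 3, 23, 6560, 2650, rd), (Rae, 3, 23, 6560, 2650, x3), (Uma, 7, 34, 2450, 2720, p2), (Zed, 3, 22, 8440, 4490, hr), (Zed, 3, 22, 8440, 4490, mkt), (Zed, 3, 28, 2690, 5880, hr), (Zed, 3, 28, 2690, 5880, mkt), (Zed, 3, 37, 2230, 8130, hr), (Zed, 3, 37, 2230, 8130, mkt), (Zed, 3, 4, 7970, 360, hr), (Zed, 3, 4, 7970, 360, mkt), (Zed, 3, 5, 2040, 7830, hr), (Zed, 3, 5, 2040, 7830, mkt), (Zed, 3, 7, 1940, 6010, hr), (Zed, 3, 7, 1940, 6010, mkt)}
Filtering on floor ≤ 5 leaves {(Rae, 3, 2, 9500, 890, rd), (Rae, 3, 2, 9500, 890, x3), (Rae, 3, 23, 6560, 2650, rd), (Rae, 3, 23, 6560, 2650, x3), (Zed, 3, 22, 8440, 4490, hr), (Zed, 3, 22, 8440, 4490, mkt), (Zed, 3, 28, 2690, 5880, hr), (Zed, 3, 28, 2690, 5880, mkt), (Zed, 3, 37, 2230, 8130, hr), (Zed, 3, 37, 2230, 8130, mkt), (Zed, 3, 4, 7970, 360, hr), (Zed, 3, 4, 7970, 360, mkt), (Zed, 3, 5, 2040, 7830, hr), (Zed, 3, 5, 2040, 7830, mkt), (Zed, 3, 7, 1940, 6010, hr), (Zed, 3, 7, 1940, 6010, mkt)}.
Filtering on name ≠ Rae leaves {(Zed, 3, 22, 8440, 4490, hr), (Zed, 3, 22, 8440, 4490, mkt), (Zed, 3, 28, 2690, 5880, hr), (Zed, 3, 28, 2690, 5880, mkt), (Zed, 3, 37, 2230, 8130, hr), (Zed, 3, 37, 2230, 8130, mkt), (Zed, 3, 4, 7970, 360, hr), (Zed, 3, 4, 7970, 360, mkt), (Zed, 3, 5, 2040, 7830, hr), (Zed, 3, 5, 2040, 7830, mkt), (Zed, 3, 7, 1940, 6010, hr), (Zed, 3, 7, 1940, 6010, mkt)}.
Projecting to salary, pid, floor: {(1940, hr, 3), (1940, mkt, 3), (2040, hr, 3), (2040, mkt, 3), (2230, hr, 3), (2230, mkt, 3), (2690, hr, 3), (2690, mkt, 3), (7970, hr, 3), (7970, mkt, 3), (8440, hr, 3), (8440, mkt, 3)}

{(1940, hr, 3), (1940, mkt, 3), (2040, hr, 3), (2040, mkt, 3), (2230, hr, 3), (2230, mkt, 3), (2690, hr, 3), (2690, mkt, 3), (7970, hr, 3), (7970, mkt, 3), (8440, hr, 3), (8440, mkt, 3)}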